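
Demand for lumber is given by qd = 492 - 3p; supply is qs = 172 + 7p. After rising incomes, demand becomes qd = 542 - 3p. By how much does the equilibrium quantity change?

Original equilibrium: p* = 32, q* = 396.
New equilibrium: 542 - 3p = 172 + 7p, so 370 = 10p and p' = 37; q' = 542 − 3(37) = 431.
Change in quantity: 431 − 396 = 35.

Δq = 35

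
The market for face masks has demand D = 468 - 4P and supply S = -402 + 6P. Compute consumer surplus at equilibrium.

Consumer surplus = 1800

Equilibrium: 468 - 4P = -402 + 6P gives P* = 87, Q* = 120.
Demand choke price (D = 0): P = 117.
CS = ½(117 − 87)(120) = 1800.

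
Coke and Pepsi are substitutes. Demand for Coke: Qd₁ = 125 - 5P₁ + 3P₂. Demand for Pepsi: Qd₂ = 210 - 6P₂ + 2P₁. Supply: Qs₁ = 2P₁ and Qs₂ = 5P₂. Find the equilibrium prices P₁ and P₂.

P₁ = 2005/71, P₂ = 1720/71

Market 1: 125 - 5P₁ + 3P₂ = 2P₁ → 7P₁ - 3P₂ = 125.
Market 2: 11P₂ - 2P₁ = 210.
Eliminating P₂: 11×(1) + 3×(2) gives 71P₁ = 2005, so P₁ = 2005/71.
Back-substitute into (2): P₂ = (210 + 2×2005/71) / 11 = 1720/71.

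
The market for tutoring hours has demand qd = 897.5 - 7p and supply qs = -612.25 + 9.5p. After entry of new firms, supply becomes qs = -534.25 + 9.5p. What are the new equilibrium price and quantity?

Original equilibrium: p* = 91.5, q* = 257.
New equilibrium: 897.5 - 7p = -534.25 + 9.5p, so 1431.75 = 16.5p and p' = 1909/22; q' = 897.5 − 7(1909/22) = 3191/11.

p' = 1909/22, q' = 3191/11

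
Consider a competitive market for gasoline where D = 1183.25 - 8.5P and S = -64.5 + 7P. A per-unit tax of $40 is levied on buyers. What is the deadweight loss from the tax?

Deadweight loss = 95200/31

Pre-tax equilibrium: P* = 80.5, Q* = 499.
Tax on buyers shifts demand to D = 1183.25 − 8.5(P + 40) = 843.25 - 8.5P.
843.25 - 8.5P = -64.5 + 7P gives seller price Ps = 3631/62; buyers pay Pb = 3631/62 + 40 = 6111/62.
New quantity: Q = 1183.25 − 8.5(6111/62) = 10709/31.
DWL = ½ × 40 × (499 − 10709/31) = 95200/31.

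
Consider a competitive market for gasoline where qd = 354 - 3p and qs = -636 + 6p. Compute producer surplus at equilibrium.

Equilibrium: 354 - 3p = -636 + 6p gives p* = 110, q* = 24.
Supply starts at p = 106 (where qs = 0).
PS = ½(110 − 106)(24) = 48.

Producer surplus = 48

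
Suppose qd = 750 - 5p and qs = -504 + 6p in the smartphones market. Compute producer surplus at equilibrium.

Equilibrium: 750 - 5p = -504 + 6p gives p* = 114, q* = 180.
Supply starts at p = 84 (where qs = 0).
PS = ½(114 − 84)(180) = 2700.

Producer surplus = 2700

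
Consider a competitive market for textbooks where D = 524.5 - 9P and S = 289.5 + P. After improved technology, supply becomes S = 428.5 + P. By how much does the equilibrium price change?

Original equilibrium: P* = 23.5, Q* = 313.
New equilibrium: 524.5 - 9P = 428.5 + P, so 96 = 10P and P' = 9.6; Q' = 524.5 − 9(9.6) = 438.1.
Change in price: 9.6 − 23.5 = -13.9.

ΔP = -13.9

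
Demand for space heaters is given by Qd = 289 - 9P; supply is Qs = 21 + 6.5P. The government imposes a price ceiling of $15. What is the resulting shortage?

Shortage = 35.5

Equilibrium price would be P* = 536/31, so the ceiling at 15 binds.
At P = 15: Qd = 289 − 9(15) = 154, Qs = 21 + 6.5(15) = 118.5.
Shortage = 154 − 118.5 = 35.5.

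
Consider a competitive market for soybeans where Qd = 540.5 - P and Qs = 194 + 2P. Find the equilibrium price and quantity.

Set Qd = Qs: 540.5 - P = 194 + 2P.
346.5 = 3P, so P* = 115.5.
Q* = 540.5 − 1(115.5) = 425.

P* = 115.5, Q* = 425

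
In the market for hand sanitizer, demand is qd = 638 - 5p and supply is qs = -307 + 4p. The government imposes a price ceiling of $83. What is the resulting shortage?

Equilibrium price would be p* = 105, so the ceiling at 83 binds.
At p = 83: qd = 638 − 5(83) = 223, qs = -307 + 4(83) = 25.
Shortage = 223 − 25 = 198.

Shortage = 198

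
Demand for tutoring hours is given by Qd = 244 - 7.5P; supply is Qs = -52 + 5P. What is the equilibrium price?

P* = 23.68

Set Qd = Qs: 244 - 7.5P = -52 + 5P.
296 = 12.5P, so P* = 23.68.
Q* = 244 − 7.5(23.68) = 66.4.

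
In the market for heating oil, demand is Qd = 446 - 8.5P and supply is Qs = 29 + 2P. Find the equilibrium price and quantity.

Set Qd = Qs: 446 - 8.5P = 29 + 2P.
417 = 10.5P, so P* = 278/7.
Q* = 446 − 8.5(278/7) = 759/7.

P* = 278/7, Q* = 759/7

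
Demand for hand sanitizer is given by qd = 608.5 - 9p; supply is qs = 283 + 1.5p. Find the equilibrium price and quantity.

p* = 31, q* = 329.5

Set qd = qs: 608.5 - 9p = 283 + 1.5p.
325.5 = 10.5p, so p* = 31.
q* = 608.5 − 9(31) = 329.5.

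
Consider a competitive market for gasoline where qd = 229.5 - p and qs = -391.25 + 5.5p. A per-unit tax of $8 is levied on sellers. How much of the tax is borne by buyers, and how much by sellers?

Pre-tax equilibrium: p* = 95.5, q* = 134.
Tax on sellers shifts supply to qs = -391.25 + 5.5(p − 8) = -435.25 + 5.5p.
229.5 - p = -435.25 + 5.5p gives buyer price pb = 2659/26; sellers receive ps = 2659/26 − 8 = 2451/26.
New quantity: q = 229.5 − 1(2659/26) = 1654/13.
Buyer burden = 2659/26 − 95.5 = 88/13; seller burden = 95.5 − 2451/26 = 16/13.

Buyers bear 88/13, sellers bear 16/13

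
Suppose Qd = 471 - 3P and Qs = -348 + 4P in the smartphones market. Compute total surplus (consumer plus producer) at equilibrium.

Equilibrium: 471 - 3P = -348 + 4P gives P* = 117, Q* = 120.
Demand choke price: P = 157; supply starts at P = 87.
CS = ½(157 − 117)(120) = 2400; PS = ½(117 − 87)(120) = 1800.

Total surplus = 4200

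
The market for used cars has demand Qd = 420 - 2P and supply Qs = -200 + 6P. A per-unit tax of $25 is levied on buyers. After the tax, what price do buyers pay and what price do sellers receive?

Buyers pay $96.25, sellers receive $71.25

Pre-tax equilibrium: P* = 77.5, Q* = 265.
Tax on buyers shifts demand to Qd = 420 − 2(P + 25) = 370 - 2P.
370 - 2P = -200 + 6P gives seller price Ps = 71.25; buyers pay Pb = 71.25 + 25 = 96.25.
New quantity: Q = 420 − 2(96.25) = 227.5.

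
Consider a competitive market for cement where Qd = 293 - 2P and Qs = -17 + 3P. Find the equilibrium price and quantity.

Set Qd = Qs: 293 - 2P = -17 + 3P.
310 = 5P, so P* = 62.
Q* = 293 − 2(62) = 169.

P* = 62, Q* = 169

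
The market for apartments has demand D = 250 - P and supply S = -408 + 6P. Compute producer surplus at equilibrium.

Producer surplus = 2028

Equilibrium: 250 - P = -408 + 6P gives P* = 94, Q* = 156.
Supply starts at P = 68 (where S = 0).
PS = ½(94 − 68)(156) = 2028.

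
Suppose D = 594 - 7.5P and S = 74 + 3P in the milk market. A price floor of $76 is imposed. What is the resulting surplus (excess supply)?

Equilibrium price would be P* = 1040/21, so the floor at 76 binds.
At P = 76: D = 24, S = 302.
Surplus = 302 − 24 = 278.

Surplus = 278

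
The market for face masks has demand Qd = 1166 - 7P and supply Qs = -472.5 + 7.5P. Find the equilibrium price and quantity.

P* = 113, Q* = 375

Set Qd = Qs: 1166 - 7P = -472.5 + 7.5P.
1638.5 = 14.5P, so P* = 113.
Q* = 1166 − 7(113) = 375.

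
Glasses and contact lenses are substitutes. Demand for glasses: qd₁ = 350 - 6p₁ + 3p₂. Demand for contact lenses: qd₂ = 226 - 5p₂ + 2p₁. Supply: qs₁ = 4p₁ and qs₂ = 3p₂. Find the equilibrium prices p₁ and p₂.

Market 1: 350 - 6p₁ + 3p₂ = 4p₁ → 10p₁ - 3p₂ = 350.
Market 2: 8p₂ - 2p₁ = 226.
Eliminating p₂: 8×(1) + 3×(2) gives 74p₁ = 3478, so p₁ = 47.
Back-substitute into (2): p₂ = (226 + 2×47) / 8 = 40.

p₁ = 47, p₂ = 40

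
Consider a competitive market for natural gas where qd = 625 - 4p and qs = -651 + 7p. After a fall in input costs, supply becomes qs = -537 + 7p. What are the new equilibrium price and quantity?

Original equilibrium: p* = 116, q* = 161.
New equilibrium: 625 - 4p = -537 + 7p, so 1162 = 11p and p' = 1162/11; q' = 625 − 4(1162/11) = 2227/11.

p' = 1162/11, q' = 2227/11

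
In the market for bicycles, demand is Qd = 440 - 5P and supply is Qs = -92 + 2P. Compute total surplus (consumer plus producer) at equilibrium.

Total surplus = 1260

Equilibrium: 440 - 5P = -92 + 2P gives P* = 76, Q* = 60.
Demand choke price: P = 88; supply starts at P = 46.
CS = ½(88 − 76)(60) = 360; PS = ½(76 − 46)(60) = 900.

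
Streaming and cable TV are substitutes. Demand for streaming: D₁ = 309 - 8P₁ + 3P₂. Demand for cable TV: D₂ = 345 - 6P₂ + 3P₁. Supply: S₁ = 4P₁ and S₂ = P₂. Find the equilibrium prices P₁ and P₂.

Market 1: 309 - 8P₁ + 3P₂ = 4P₁ → 12P₁ - 3P₂ = 309.
Market 2: 7P₂ - 3P₁ = 345.
Eliminating P₂: 7×(1) + 3×(2) gives 75P₁ = 3198, so P₁ = 42.64.
Back-substitute into (2): P₂ = (345 + 3×42.64) / 7 = 67.56.

P₁ = 42.64, P₂ = 67.56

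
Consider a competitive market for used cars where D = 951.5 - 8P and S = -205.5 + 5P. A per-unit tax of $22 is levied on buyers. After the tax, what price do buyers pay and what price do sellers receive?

Pre-tax equilibrium: P* = 89, Q* = 239.5.
Tax on buyers shifts demand to D = 951.5 − 8(P + 22) = 775.5 - 8P.
775.5 - 8P = -205.5 + 5P gives seller price Ps = 981/13; buyers pay Pb = 981/13 + 22 = 1267/13.
New quantity: Q = 951.5 − 8(1267/13) = 4467/26.

Buyers pay 1267/13, sellers receive 981/13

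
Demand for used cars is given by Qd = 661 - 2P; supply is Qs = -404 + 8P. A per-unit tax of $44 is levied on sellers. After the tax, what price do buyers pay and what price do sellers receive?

Pre-tax equilibrium: P* = 106.5, Q* = 448.
Tax on sellers shifts supply to Qs = -404 + 8(P − 44) = -756 + 8P.
661 - 2P = -756 + 8P gives buyer price Pb = 141.7; sellers receive Ps = 141.7 − 44 = 97.7.
New quantity: Q = 661 − 2(141.7) = 377.6.

Buyers pay $141.7, sellers receive $97.7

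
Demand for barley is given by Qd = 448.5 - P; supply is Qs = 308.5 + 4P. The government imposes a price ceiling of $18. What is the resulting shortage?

Equilibrium price would be P* = 28, so the ceiling at 18 binds.
At P = 18: Qd = 448.5 − 1(18) = 430.5, Qs = 308.5 + 4(18) = 380.5.
Shortage = 430.5 − 380.5 = 50.

Shortage = 50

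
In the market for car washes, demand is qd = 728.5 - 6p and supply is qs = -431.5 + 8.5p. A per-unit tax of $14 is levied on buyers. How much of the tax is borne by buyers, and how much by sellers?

Pre-tax equilibrium: p* = 80, q* = 248.5.
Tax on buyers shifts demand to qd = 728.5 − 6(p + 14) = 644.5 - 6p.
644.5 - 6p = -431.5 + 8.5p gives seller price ps = 2152/29; buyers pay pb = 2152/29 + 14 = 2558/29.
New quantity: q = 728.5 − 6(2558/29) = 11557/58.
Buyer burden = 2558/29 − 80 = 238/29; seller burden = 80 − 2152/29 = 168/29.

Buyers bear 238/29, sellers bear 168/29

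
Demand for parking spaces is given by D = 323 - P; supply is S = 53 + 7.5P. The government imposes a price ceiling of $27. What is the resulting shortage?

Shortage = 40.5

Equilibrium price would be P* = 540/17, so the ceiling at 27 binds.
At P = 27: D = 323 − 1(27) = 296, S = 53 + 7.5(27) = 255.5.
Shortage = 296 − 255.5 = 40.5.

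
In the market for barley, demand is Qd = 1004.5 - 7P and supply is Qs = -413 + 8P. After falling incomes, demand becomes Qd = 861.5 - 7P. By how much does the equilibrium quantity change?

ΔQ = -1144/15

Original equilibrium: P* = 94.5, Q* = 343.
New equilibrium: 861.5 - 7P = -413 + 8P, so 1274.5 = 15P and P' = 2549/30; Q' = 861.5 − 7(2549/30) = 4001/15.
Change in quantity: 4001/15 − 343 = -1144/15.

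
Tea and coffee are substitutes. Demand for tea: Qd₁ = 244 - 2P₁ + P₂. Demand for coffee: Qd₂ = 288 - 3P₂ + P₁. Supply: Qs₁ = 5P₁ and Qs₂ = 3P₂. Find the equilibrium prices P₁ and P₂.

Market 1: 244 - 2P₁ + P₂ = 5P₁ → 7P₁ - P₂ = 244.
Market 2: 6P₂ - P₁ = 288.
Eliminating P₂: 6×(1) + 1×(2) gives 41P₁ = 1752, so P₁ = 1752/41.
Back-substitute into (2): P₂ = (288 + 1×1752/41) / 6 = 2260/41.

P₁ = 1752/41, P₂ = 2260/41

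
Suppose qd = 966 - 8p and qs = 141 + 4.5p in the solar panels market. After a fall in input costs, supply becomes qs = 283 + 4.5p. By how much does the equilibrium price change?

Original equilibrium: p* = 66, q* = 438.
New equilibrium: 966 - 8p = 283 + 4.5p, so 683 = 12.5p and p' = 54.64; q' = 966 − 8(54.64) = 528.88.
Change in price: 54.64 − 66 = -11.36.

Δp = -11.36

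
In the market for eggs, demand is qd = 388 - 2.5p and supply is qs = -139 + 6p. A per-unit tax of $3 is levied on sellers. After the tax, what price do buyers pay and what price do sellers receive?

Pre-tax equilibrium: p* = 62, q* = 233.
Tax on sellers shifts supply to qs = -139 + 6(p − 3) = -157 + 6p.
388 - 2.5p = -157 + 6p gives buyer price pb = 1090/17; sellers receive ps = 1090/17 − 3 = 1039/17.
New quantity: q = 388 − 2.5(1090/17) = 3871/17.

Buyers pay 1090/17, sellers receive 1039/17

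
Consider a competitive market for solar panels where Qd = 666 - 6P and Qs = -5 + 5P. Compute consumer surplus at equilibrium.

Consumer surplus = 7500

Equilibrium: 666 - 6P = -5 + 5P gives P* = 61, Q* = 300.
Demand choke price (Qd = 0): P = 111.
CS = ½(111 − 61)(300) = 7500.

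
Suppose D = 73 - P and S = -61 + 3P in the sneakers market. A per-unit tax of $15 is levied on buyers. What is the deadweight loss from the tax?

Deadweight loss = 84.375

Pre-tax equilibrium: P* = 33.5, Q* = 39.5.
Tax on buyers shifts demand to D = 73 − 1(P + 15) = 58 - P.
58 - P = -61 + 3P gives seller price Ps = 29.75; buyers pay Pb = 29.75 + 15 = 44.75.
New quantity: Q = 73 − 1(44.75) = 28.25.
DWL = ½ × 15 × (39.5 − 28.25) = 84.375.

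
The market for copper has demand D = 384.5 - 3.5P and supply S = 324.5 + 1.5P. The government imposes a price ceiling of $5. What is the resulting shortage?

Shortage = 35

Equilibrium price would be P* = 12, so the ceiling at 5 binds.
At P = 5: D = 384.5 − 3.5(5) = 367, S = 324.5 + 1.5(5) = 332.
Shortage = 367 − 332 = 35.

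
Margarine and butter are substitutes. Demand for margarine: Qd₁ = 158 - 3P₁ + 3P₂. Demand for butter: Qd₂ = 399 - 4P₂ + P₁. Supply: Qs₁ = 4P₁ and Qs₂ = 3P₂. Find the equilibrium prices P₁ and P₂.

Market 1: 158 - 3P₁ + 3P₂ = 4P₁ → 7P₁ - 3P₂ = 158.
Market 2: 7P₂ - P₁ = 399.
Eliminating P₂: 7×(1) + 3×(2) gives 46P₁ = 2303, so P₁ = 2303/46.
Back-substitute into (2): P₂ = (399 + 1×2303/46) / 7 = 2951/46.

P₁ = 2303/46, P₂ = 2951/46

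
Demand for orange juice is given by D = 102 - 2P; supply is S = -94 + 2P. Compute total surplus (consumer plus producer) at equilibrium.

Total surplus = 8

Equilibrium: 102 - 2P = -94 + 2P gives P* = 49, Q* = 4.
Demand choke price: P = 51; supply starts at P = 47.
CS = ½(51 − 49)(4) = 4; PS = ½(49 − 47)(4) = 4.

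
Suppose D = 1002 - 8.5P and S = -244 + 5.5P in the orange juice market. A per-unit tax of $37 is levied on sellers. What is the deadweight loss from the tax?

Deadweight loss = 256003/112

Pre-tax equilibrium: P* = 89, Q* = 245.5.
Tax on sellers shifts supply to S = -244 + 5.5(P − 37) = -447.5 + 5.5P.
1002 - 8.5P = -447.5 + 5.5P gives buyer price Pb = 2899/28; sellers receive Ps = 2899/28 − 37 = 1863/28.
New quantity: Q = 1002 − 8.5(2899/28) = 6829/56.
DWL = ½ × 37 × (245.5 − 6829/56) = 256003/112.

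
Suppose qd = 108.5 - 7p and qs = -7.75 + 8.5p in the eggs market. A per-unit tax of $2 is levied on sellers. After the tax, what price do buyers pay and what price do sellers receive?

Pre-tax equilibrium: p* = 7.5, q* = 56.
Tax on sellers shifts supply to qs = -7.75 + 8.5(p − 2) = -24.75 + 8.5p.
108.5 - 7p = -24.75 + 8.5p gives buyer price pb = 533/62; sellers receive ps = 533/62 − 2 = 409/62.
New quantity: q = 108.5 − 7(533/62) = 1498/31.

Buyers pay 533/62, sellers receive 409/62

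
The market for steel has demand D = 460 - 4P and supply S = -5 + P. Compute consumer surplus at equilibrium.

Consumer surplus = 968

Equilibrium: 460 - 4P = -5 + P gives P* = 93, Q* = 88.
Demand choke price (D = 0): P = 115.
CS = ½(115 − 93)(88) = 968.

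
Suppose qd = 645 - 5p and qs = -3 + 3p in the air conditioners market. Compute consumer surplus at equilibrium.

Consumer surplus = 5760

Equilibrium: 645 - 5p = -3 + 3p gives p* = 81, q* = 240.
Demand choke price (qd = 0): p = 129.
CS = ½(129 − 81)(240) = 5760.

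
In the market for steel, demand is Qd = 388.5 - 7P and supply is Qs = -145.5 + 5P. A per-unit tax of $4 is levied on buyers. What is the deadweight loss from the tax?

Pre-tax equilibrium: P* = 44.5, Q* = 77.
Tax on buyers shifts demand to Qd = 388.5 − 7(P + 4) = 360.5 - 7P.
360.5 - 7P = -145.5 + 5P gives seller price Ps = 253/6; buyers pay Pb = 253/6 + 4 = 277/6.
New quantity: Q = 388.5 − 7(277/6) = 196/3.
DWL = ½ × 4 × (77 − 196/3) = 70/3.

Deadweight loss = 70/3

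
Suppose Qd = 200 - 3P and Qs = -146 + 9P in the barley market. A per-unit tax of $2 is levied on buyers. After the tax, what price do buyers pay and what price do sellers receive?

Pre-tax equilibrium: P* = 173/6, Q* = 113.5.
Tax on buyers shifts demand to Qd = 200 − 3(P + 2) = 194 - 3P.
194 - 3P = -146 + 9P gives seller price Ps = 85/3; buyers pay Pb = 85/3 + 2 = 91/3.
New quantity: Q = 200 − 3(91/3) = 109.

Buyers pay 91/3, sellers receive 85/3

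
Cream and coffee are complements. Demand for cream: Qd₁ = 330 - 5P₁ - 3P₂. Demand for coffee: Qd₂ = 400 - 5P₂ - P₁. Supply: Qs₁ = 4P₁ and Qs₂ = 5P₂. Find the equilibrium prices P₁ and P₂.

Market 1: 330 - 5P₁ - 3P₂ = 4P₁ → 9P₁ + 3P₂ = 330.
Market 2: 10P₂ + P₁ = 400.
Eliminating P₂: 10×(1) − 3×(2) gives 87P₁ = 2100, so P₁ = 700/29.
Back-substitute into (2): P₂ = (400 − 1×700/29) / 10 = 1090/29.

P₁ = 700/29, P₂ = 1090/29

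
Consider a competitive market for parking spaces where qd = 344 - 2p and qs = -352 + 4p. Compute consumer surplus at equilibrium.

Equilibrium: 344 - 2p = -352 + 4p gives p* = 116, q* = 112.
Demand choke price (qd = 0): p = 172.
CS = ½(172 − 116)(112) = 3136.

Consumer surplus = 3136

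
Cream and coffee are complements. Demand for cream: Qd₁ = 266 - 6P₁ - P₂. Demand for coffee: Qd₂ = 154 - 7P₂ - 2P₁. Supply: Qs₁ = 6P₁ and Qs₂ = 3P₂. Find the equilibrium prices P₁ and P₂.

P₁ = 1253/59, P₂ = 658/59

Market 1: 266 - 6P₁ - P₂ = 6P₁ → 12P₁ + P₂ = 266.
Market 2: 10P₂ + 2P₁ = 154.
Eliminating P₂: 10×(1) − 1×(2) gives 118P₁ = 2506, so P₁ = 1253/59.
Back-substitute into (2): P₂ = (154 − 2×1253/59) / 10 = 658/59.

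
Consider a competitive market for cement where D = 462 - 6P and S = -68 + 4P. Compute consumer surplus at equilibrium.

Consumer surplus = 1728

Equilibrium: 462 - 6P = -68 + 4P gives P* = 53, Q* = 144.
Demand choke price (D = 0): P = 77.
CS = ½(77 − 53)(144) = 1728.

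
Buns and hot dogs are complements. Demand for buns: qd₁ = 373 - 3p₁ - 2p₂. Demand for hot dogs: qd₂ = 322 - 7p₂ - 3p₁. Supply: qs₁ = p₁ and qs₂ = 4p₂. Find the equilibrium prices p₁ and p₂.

p₁ = 3459/38, p₂ = 169/38

Market 1: 373 - 3p₁ - 2p₂ = p₁ → 4p₁ + 2p₂ = 373.
Market 2: 11p₂ + 3p₁ = 322.
Eliminating p₂: 11×(1) − 2×(2) gives 38p₁ = 3459, so p₁ = 3459/38.
Back-substitute into (2): p₂ = (322 − 3×3459/38) / 11 = 169/38.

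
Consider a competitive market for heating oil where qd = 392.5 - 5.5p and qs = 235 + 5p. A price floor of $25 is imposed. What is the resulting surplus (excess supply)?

Equilibrium price would be p* = 15, so the floor at 25 binds.
At p = 25: qd = 255, qs = 360.
Surplus = 360 − 255 = 105.

Surplus = 105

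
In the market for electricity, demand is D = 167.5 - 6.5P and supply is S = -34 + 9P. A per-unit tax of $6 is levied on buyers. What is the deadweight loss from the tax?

Deadweight loss = 2106/31

Pre-tax equilibrium: P* = 13, Q* = 83.
Tax on buyers shifts demand to D = 167.5 − 6.5(P + 6) = 128.5 - 6.5P.
128.5 - 6.5P = -34 + 9P gives seller price Ps = 325/31; buyers pay Pb = 325/31 + 6 = 511/31.
New quantity: Q = 167.5 − 6.5(511/31) = 1871/31.
DWL = ½ × 6 × (83 − 1871/31) = 2106/31.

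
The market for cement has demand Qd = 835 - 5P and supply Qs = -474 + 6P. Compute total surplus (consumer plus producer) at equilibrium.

Total surplus = 10560

Equilibrium: 835 - 5P = -474 + 6P gives P* = 119, Q* = 240.
Demand choke price: P = 167; supply starts at P = 79.
CS = ½(167 − 119)(240) = 5760; PS = ½(119 − 79)(240) = 4800.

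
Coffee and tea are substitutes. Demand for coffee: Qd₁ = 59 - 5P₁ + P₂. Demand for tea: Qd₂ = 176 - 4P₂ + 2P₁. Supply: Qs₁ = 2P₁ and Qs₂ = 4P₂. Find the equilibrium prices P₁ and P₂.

Market 1: 59 - 5P₁ + P₂ = 2P₁ → 7P₁ - P₂ = 59.
Market 2: 8P₂ - 2P₁ = 176.
Eliminating P₂: 8×(1) + 1×(2) gives 54P₁ = 648, so P₁ = 12.
Back-substitute into (2): P₂ = (176 + 2×12) / 8 = 25.

P₁ = 12, P₂ = 25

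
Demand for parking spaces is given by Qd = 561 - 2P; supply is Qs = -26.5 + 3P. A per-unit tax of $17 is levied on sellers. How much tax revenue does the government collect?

Pre-tax equilibrium: P* = 117.5, Q* = 326.
Tax on sellers shifts supply to Qs = -26.5 + 3(P − 17) = -77.5 + 3P.
561 - 2P = -77.5 + 3P gives buyer price Pb = 127.7; sellers receive Ps = 127.7 − 17 = 110.7.
New quantity: Q = 561 − 2(127.7) = 305.6.
Revenue = 17 × 305.6 = 5195.2.

Tax revenue = 5195.2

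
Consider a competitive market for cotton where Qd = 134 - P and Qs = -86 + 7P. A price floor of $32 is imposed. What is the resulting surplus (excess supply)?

Equilibrium price would be P* = 27.5, so the floor at 32 binds.
At P = 32: Qd = 102, Qs = 138.
Surplus = 138 − 102 = 36.

Surplus = 36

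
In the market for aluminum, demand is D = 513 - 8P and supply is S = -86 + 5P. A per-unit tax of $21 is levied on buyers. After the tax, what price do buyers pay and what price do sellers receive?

Pre-tax equilibrium: P* = 599/13, Q* = 1877/13.
Tax on buyers shifts demand to D = 513 − 8(P + 21) = 345 - 8P.
345 - 8P = -86 + 5P gives seller price Ps = 431/13; buyers pay Pb = 431/13 + 21 = 704/13.
New quantity: Q = 513 − 8(704/13) = 1037/13.

Buyers pay 704/13, sellers receive 431/13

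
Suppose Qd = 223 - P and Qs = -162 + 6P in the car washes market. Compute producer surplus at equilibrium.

Equilibrium: 223 - P = -162 + 6P gives P* = 55, Q* = 168.
Supply starts at P = 27 (where Qs = 0).
PS = ½(55 − 27)(168) = 2352.

Producer surplus = 2352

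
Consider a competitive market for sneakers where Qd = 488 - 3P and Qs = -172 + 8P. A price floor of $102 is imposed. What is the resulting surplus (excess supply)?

Surplus = 462

Equilibrium price would be P* = 60, so the floor at 102 binds.
At P = 102: Qd = 182, Qs = 644.
Surplus = 644 − 182 = 462.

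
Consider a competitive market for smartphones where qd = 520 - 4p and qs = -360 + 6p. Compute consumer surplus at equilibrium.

Equilibrium: 520 - 4p = -360 + 6p gives p* = 88, q* = 168.
Demand choke price (qd = 0): p = 130.
CS = ½(130 − 88)(168) = 3528.

Consumer surplus = 3528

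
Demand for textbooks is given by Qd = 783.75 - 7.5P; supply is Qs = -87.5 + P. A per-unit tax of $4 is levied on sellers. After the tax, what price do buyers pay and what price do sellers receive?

Pre-tax equilibrium: P* = 102.5, Q* = 15.
Tax on sellers shifts supply to Qs = -87.5 + 1(P − 4) = -91.5 + P.
783.75 - 7.5P = -91.5 + P gives buyer price Pb = 3501/34; sellers receive Ps = 3501/34 − 4 = 3365/34.
New quantity: Q = 783.75 − 7.5(3501/34) = 195/17.

Buyers pay 3501/34, sellers receive 3365/34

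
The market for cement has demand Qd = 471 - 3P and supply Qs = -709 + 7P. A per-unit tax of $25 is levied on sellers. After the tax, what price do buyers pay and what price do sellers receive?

Pre-tax equilibrium: P* = 118, Q* = 117.
Tax on sellers shifts supply to Qs = -709 + 7(P − 25) = -884 + 7P.
471 - 3P = -884 + 7P gives buyer price Pb = 135.5; sellers receive Ps = 135.5 − 25 = 110.5.
New quantity: Q = 471 − 3(135.5) = 64.5.

Buyers pay $135.5, sellers receive $110.5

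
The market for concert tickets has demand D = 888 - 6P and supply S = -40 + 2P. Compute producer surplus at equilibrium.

Equilibrium: 888 - 6P = -40 + 2P gives P* = 116, Q* = 192.
Supply starts at P = 20 (where S = 0).
PS = ½(116 − 20)(192) = 9216.

Producer surplus = 9216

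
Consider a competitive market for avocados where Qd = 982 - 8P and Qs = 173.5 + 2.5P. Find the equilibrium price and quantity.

Set Qd = Qs: 982 - 8P = 173.5 + 2.5P.
808.5 = 10.5P, so P* = 77.
Q* = 982 − 8(77) = 366.

P* = 77, Q* = 366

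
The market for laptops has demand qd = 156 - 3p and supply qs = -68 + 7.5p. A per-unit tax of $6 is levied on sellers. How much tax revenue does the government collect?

Tax revenue = 3324/7

Pre-tax equilibrium: p* = 64/3, q* = 92.
Tax on sellers shifts supply to qs = -68 + 7.5(p − 6) = -113 + 7.5p.
156 - 3p = -113 + 7.5p gives buyer price pb = 538/21; sellers receive ps = 538/21 − 6 = 412/21.
New quantity: q = 156 − 3(538/21) = 554/7.
Revenue = 6 × 554/7 = 3324/7.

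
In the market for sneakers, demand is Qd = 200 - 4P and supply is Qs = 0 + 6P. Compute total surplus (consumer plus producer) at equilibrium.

Total surplus = 3000

Equilibrium: 200 - 4P = 0 + 6P gives P* = 20, Q* = 120.
Demand choke price: P = 50; supply starts at P = 0.
CS = ½(50 − 20)(120) = 1800; PS = ½(20 − 0)(120) = 1200.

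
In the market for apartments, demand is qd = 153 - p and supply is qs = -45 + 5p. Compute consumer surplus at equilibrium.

Consumer surplus = 7200

Equilibrium: 153 - p = -45 + 5p gives p* = 33, q* = 120.
Demand choke price (qd = 0): p = 153.
CS = ½(153 − 33)(120) = 7200.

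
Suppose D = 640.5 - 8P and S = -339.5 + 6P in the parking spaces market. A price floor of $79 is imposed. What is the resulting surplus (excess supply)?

Equilibrium price would be P* = 70, so the floor at 79 binds.
At P = 79: D = 8.5, S = 134.5.
Surplus = 134.5 − 8.5 = 126.

Surplus = 126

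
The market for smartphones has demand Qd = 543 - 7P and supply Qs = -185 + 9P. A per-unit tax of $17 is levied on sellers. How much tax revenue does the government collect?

Pre-tax equilibrium: P* = 45.5, Q* = 224.5.
Tax on sellers shifts supply to Qs = -185 + 9(P − 17) = -338 + 9P.
543 - 7P = -338 + 9P gives buyer price Pb = 55.0625; sellers receive Ps = 55.0625 − 17 = 38.0625.
New quantity: Q = 543 − 7(55.0625) = 157.5625.
Revenue = 17 × 157.5625 = 2678.5625.

Tax revenue = 2678.5625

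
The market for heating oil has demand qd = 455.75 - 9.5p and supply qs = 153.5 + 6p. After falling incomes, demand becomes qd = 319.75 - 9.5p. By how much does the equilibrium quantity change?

Δq = -1632/31

Original equilibrium: p* = 19.5, q* = 270.5.
New equilibrium: 319.75 - 9.5p = 153.5 + 6p, so 166.25 = 15.5p and p' = 665/62; q' = 319.75 − 9.5(665/62) = 13507/62.
Change in quantity: 13507/62 − 270.5 = -1632/31.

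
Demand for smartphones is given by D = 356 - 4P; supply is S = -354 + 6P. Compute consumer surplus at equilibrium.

Equilibrium: 356 - 4P = -354 + 6P gives P* = 71, Q* = 72.
Demand choke price (D = 0): P = 89.
CS = ½(89 − 71)(72) = 648.

Consumer surplus = 648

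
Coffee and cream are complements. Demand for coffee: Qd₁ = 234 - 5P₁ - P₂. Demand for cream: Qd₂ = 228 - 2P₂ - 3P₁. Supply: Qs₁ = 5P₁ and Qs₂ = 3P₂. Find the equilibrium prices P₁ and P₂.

P₁ = 942/47, P₂ = 1578/47

Market 1: 234 - 5P₁ - P₂ = 5P₁ → 10P₁ + P₂ = 234.
Market 2: 5P₂ + 3P₁ = 228.
Eliminating P₂: 5×(1) − 1×(2) gives 47P₁ = 942, so P₁ = 942/47.
Back-substitute into (2): P₂ = (228 − 3×942/47) / 5 = 1578/47.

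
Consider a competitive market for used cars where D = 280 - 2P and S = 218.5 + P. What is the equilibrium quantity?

Set D = S: 280 - 2P = 218.5 + P.
61.5 = 3P, so P* = 20.5.
Q* = 280 − 2(20.5) = 239.

Q* = 239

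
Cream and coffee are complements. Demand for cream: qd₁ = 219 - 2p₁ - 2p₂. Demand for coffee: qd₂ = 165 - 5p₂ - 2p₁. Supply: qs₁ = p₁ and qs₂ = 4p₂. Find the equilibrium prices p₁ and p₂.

Market 1: 219 - 2p₁ - 2p₂ = p₁ → 3p₁ + 2p₂ = 219.
Market 2: 9p₂ + 2p₁ = 165.
Eliminating p₂: 9×(1) − 2×(2) gives 23p₁ = 1641, so p₁ = 1641/23.
Back-substitute into (2): p₂ = (165 − 2×1641/23) / 9 = 57/23.

p₁ = 1641/23, p₂ = 57/23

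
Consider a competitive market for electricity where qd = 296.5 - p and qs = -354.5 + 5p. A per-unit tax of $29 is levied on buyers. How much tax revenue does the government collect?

Tax revenue = 28507/6

Pre-tax equilibrium: p* = 108.5, q* = 188.
Tax on buyers shifts demand to qd = 296.5 − 1(p + 29) = 267.5 - p.
267.5 - p = -354.5 + 5p gives seller price ps = 311/3; buyers pay pb = 311/3 + 29 = 398/3.
New quantity: q = 296.5 − 1(398/3) = 983/6.
Revenue = 29 × 983/6 = 28507/6.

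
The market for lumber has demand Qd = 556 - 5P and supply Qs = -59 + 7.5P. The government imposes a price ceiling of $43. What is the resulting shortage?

Shortage = 77.5

Equilibrium price would be P* = 49.2, so the ceiling at 43 binds.
At P = 43: Qd = 556 − 5(43) = 341, Qs = -59 + 7.5(43) = 263.5.
Shortage = 341 − 263.5 = 77.5.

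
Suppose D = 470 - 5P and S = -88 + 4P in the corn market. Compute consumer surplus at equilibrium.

Consumer surplus = 2560

Equilibrium: 470 - 5P = -88 + 4P gives P* = 62, Q* = 160.
Demand choke price (D = 0): P = 94.
CS = ½(94 − 62)(160) = 2560.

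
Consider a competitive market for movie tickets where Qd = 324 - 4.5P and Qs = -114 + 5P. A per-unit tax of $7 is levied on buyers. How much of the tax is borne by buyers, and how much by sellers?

Buyers bear 70/19, sellers bear 63/19

Pre-tax equilibrium: P* = 876/19, Q* = 2214/19.
Tax on buyers shifts demand to Qd = 324 − 4.5(P + 7) = 292.5 - 4.5P.
292.5 - 4.5P = -114 + 5P gives seller price Ps = 813/19; buyers pay Pb = 813/19 + 7 = 946/19.
New quantity: Q = 324 − 4.5(946/19) = 1899/19.
Buyer burden = 946/19 − 876/19 = 70/19; seller burden = 876/19 − 813/19 = 63/19.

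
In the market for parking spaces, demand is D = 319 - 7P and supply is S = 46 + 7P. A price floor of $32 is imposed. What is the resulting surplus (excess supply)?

Equilibrium price would be P* = 19.5, so the floor at 32 binds.
At P = 32: D = 95, S = 270.
Surplus = 270 − 95 = 175.

Surplus = 175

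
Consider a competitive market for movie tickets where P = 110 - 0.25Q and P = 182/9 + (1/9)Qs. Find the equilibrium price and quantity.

Set the two price expressions equal: 110 - 0.25Q = 182/9 + (1/9)Q.
808/9 = (13/36)Q, so Q* = 3232/13.
P* = 110 − (0.25)(3232/13) = 622/13.

P* = 622/13, Q* = 3232/13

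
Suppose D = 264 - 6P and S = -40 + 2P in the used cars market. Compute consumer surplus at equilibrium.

Consumer surplus = 108

Equilibrium: 264 - 6P = -40 + 2P gives P* = 38, Q* = 36.
Demand choke price (D = 0): P = 44.
CS = ½(44 − 38)(36) = 108.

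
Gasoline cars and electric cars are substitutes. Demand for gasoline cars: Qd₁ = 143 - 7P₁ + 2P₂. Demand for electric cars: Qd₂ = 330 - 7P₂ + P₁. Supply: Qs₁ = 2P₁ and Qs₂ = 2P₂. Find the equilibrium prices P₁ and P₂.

Market 1: 143 - 7P₁ + 2P₂ = 2P₁ → 9P₁ - 2P₂ = 143.
Market 2: 9P₂ - P₁ = 330.
Eliminating P₂: 9×(1) + 2×(2) gives 79P₁ = 1947, so P₁ = 1947/79.
Back-substitute into (2): P₂ = (330 + 1×1947/79) / 9 = 3113/79.

P₁ = 1947/79, P₂ = 3113/79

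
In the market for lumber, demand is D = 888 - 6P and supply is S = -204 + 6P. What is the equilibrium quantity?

Set D = S: 888 - 6P = -204 + 6P.
1092 = 12P, so P* = 91.
Q* = 888 − 6(91) = 342.

Q* = 342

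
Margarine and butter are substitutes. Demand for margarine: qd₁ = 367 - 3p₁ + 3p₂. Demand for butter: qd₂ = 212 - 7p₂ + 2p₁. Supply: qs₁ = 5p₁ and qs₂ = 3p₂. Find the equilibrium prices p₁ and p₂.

p₁ = 2153/37, p₂ = 1215/37

Market 1: 367 - 3p₁ + 3p₂ = 5p₁ → 8p₁ - 3p₂ = 367.
Market 2: 10p₂ - 2p₁ = 212.
Eliminating p₂: 10×(1) + 3×(2) gives 74p₁ = 4306, so p₁ = 2153/37.
Back-substitute into (2): p₂ = (212 + 2×2153/37) / 10 = 1215/37.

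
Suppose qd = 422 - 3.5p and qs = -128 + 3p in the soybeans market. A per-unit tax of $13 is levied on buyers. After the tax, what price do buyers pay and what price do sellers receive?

Pre-tax equilibrium: p* = 1100/13, q* = 1636/13.
Tax on buyers shifts demand to qd = 422 − 3.5(p + 13) = 376.5 - 3.5p.
376.5 - 3.5p = -128 + 3p gives seller price ps = 1009/13; buyers pay pb = 1009/13 + 13 = 1178/13.
New quantity: q = 422 − 3.5(1178/13) = 1363/13.

Buyers pay 1178/13, sellers receive 1009/13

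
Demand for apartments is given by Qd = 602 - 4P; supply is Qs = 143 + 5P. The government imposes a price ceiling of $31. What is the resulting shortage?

Equilibrium price would be P* = 51, so the ceiling at 31 binds.
At P = 31: Qd = 602 − 4(31) = 478, Qs = 143 + 5(31) = 298.
Shortage = 478 − 298 = 180.

Shortage = 180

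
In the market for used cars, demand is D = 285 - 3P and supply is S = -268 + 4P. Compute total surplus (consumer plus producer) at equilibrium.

Total surplus = 672

Equilibrium: 285 - 3P = -268 + 4P gives P* = 79, Q* = 48.
Demand choke price: P = 95; supply starts at P = 67.
CS = ½(95 − 79)(48) = 384; PS = ½(79 − 67)(48) = 288.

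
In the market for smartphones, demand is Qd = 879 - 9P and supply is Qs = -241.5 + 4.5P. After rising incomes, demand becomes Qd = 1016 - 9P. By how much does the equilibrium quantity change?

Original equilibrium: P* = 83, Q* = 132.
New equilibrium: 1016 - 9P = -241.5 + 4.5P, so 1257.5 = 13.5P and P' = 2515/27; Q' = 1016 − 9(2515/27) = 533/3.
Change in quantity: 533/3 − 132 = 137/3.

ΔQ = 137/3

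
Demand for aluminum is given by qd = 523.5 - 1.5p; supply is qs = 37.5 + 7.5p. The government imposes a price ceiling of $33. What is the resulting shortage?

Shortage = 189

Equilibrium price would be p* = 54, so the ceiling at 33 binds.
At p = 33: qd = 523.5 − 1.5(33) = 474, qs = 37.5 + 7.5(33) = 285.
Shortage = 474 − 285 = 189.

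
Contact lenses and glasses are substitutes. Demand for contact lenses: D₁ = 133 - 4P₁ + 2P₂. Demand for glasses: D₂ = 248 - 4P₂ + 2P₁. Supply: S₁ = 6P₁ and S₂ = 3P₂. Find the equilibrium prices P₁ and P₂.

Market 1: 133 - 4P₁ + 2P₂ = 6P₁ → 10P₁ - 2P₂ = 133.
Market 2: 7P₂ - 2P₁ = 248.
Eliminating P₂: 7×(1) + 2×(2) gives 66P₁ = 1427, so P₁ = 1427/66.
Back-substitute into (2): P₂ = (248 + 2×1427/66) / 7 = 1373/33.

P₁ = 1427/66, P₂ = 1373/33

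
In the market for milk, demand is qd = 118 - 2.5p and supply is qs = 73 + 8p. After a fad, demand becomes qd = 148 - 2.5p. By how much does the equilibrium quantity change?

Original equilibrium: p* = 30/7, q* = 751/7.
New equilibrium: 148 - 2.5p = 73 + 8p, so 75 = 10.5p and p' = 50/7; q' = 148 − 2.5(50/7) = 911/7.
Change in quantity: 911/7 − 751/7 = 160/7.

Δq = 160/7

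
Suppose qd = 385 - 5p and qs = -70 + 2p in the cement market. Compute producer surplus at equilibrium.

Producer surplus = 900

Equilibrium: 385 - 5p = -70 + 2p gives p* = 65, q* = 60.
Supply starts at p = 35 (where qs = 0).
PS = ½(65 − 35)(60) = 900.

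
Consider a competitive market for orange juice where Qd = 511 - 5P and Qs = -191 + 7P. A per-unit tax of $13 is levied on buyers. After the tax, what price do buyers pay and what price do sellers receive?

Pre-tax equilibrium: P* = 58.5, Q* = 218.5.
Tax on buyers shifts demand to Qd = 511 − 5(P + 13) = 446 - 5P.
446 - 5P = -191 + 7P gives seller price Ps = 637/12; buyers pay Pb = 637/12 + 13 = 793/12.
New quantity: Q = 511 − 5(793/12) = 2167/12.

Buyers pay 793/12, sellers receive 637/12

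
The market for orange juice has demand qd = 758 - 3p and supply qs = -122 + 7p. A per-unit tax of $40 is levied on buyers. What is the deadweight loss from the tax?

Deadweight loss = 1680

Pre-tax equilibrium: p* = 88, q* = 494.
Tax on buyers shifts demand to qd = 758 − 3(p + 40) = 638 - 3p.
638 - 3p = -122 + 7p gives seller price ps = 76; buyers pay pb = 76 + 40 = 116.
New quantity: q = 758 − 3(116) = 410.
DWL = ½ × 40 × (494 − 410) = 1680.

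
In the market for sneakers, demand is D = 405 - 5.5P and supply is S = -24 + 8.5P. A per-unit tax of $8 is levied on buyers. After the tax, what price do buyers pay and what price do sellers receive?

Pre-tax equilibrium: P* = 429/14, Q* = 6621/28.
Tax on buyers shifts demand to D = 405 − 5.5(P + 8) = 361 - 5.5P.
361 - 5.5P = -24 + 8.5P gives seller price Ps = 27.5; buyers pay Pb = 27.5 + 8 = 35.5.
New quantity: Q = 405 − 5.5(35.5) = 209.75.

Buyers pay $35.5, sellers receive $27.5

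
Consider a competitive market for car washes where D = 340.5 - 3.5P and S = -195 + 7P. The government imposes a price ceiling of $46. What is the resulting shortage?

Shortage = 52.5

Equilibrium price would be P* = 51, so the ceiling at 46 binds.
At P = 46: D = 340.5 − 3.5(46) = 179.5, S = -195 + 7(46) = 127.
Shortage = 179.5 − 127 = 52.5.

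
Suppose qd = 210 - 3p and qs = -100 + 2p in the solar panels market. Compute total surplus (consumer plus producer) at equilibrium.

Equilibrium: 210 - 3p = -100 + 2p gives p* = 62, q* = 24.
Demand choke price: p = 70; supply starts at p = 50.
CS = ½(70 − 62)(24) = 96; PS = ½(62 − 50)(24) = 144.

Total surplus = 240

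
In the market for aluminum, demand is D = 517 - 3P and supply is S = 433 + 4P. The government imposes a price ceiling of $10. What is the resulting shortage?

Equilibrium price would be P* = 12, so the ceiling at 10 binds.
At P = 10: D = 517 − 3(10) = 487, S = 433 + 4(10) = 473.
Shortage = 487 − 473 = 14.

Shortage = 14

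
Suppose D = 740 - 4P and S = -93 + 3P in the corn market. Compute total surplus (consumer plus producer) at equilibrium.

Total surplus = 20328

Equilibrium: 740 - 4P = -93 + 3P gives P* = 119, Q* = 264.
Demand choke price: P = 185; supply starts at P = 31.
CS = ½(185 − 119)(264) = 8712; PS = ½(119 − 31)(264) = 11616.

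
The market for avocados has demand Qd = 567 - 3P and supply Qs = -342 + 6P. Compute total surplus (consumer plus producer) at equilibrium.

Total surplus = 17424

Equilibrium: 567 - 3P = -342 + 6P gives P* = 101, Q* = 264.
Demand choke price: P = 189; supply starts at P = 57.
CS = ½(189 − 101)(264) = 11616; PS = ½(101 − 57)(264) = 5808.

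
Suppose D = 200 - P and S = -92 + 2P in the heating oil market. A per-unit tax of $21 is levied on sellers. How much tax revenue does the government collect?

Tax revenue = 1862

Pre-tax equilibrium: P* = 292/3, Q* = 308/3.
Tax on sellers shifts supply to S = -92 + 2(P − 21) = -134 + 2P.
200 - P = -134 + 2P gives buyer price Pb = 334/3; sellers receive Ps = 334/3 − 21 = 271/3.
New quantity: Q = 200 − 1(334/3) = 266/3.
Revenue = 21 × 266/3 = 1862.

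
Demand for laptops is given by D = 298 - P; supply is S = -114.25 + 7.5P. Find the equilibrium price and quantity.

P* = 48.5, Q* = 249.5

Set D = S: 298 - P = -114.25 + 7.5P.
412.25 = 8.5P, so P* = 48.5.
Q* = 298 − 1(48.5) = 249.5.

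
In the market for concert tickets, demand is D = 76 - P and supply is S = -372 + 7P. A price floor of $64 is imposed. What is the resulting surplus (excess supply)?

Equilibrium price would be P* = 56, so the floor at 64 binds.
At P = 64: D = 12, S = 76.
Surplus = 76 − 12 = 64.

Surplus = 64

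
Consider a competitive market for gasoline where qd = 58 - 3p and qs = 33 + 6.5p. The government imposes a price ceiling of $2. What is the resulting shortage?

Shortage = 6

Equilibrium price would be p* = 50/19, so the ceiling at 2 binds.
At p = 2: qd = 58 − 3(2) = 52, qs = 33 + 6.5(2) = 46.
Shortage = 52 − 46 = 6.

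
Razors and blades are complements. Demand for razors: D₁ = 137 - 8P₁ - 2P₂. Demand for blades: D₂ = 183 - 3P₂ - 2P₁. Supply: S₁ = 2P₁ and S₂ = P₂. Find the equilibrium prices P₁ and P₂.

Market 1: 137 - 8P₁ - 2P₂ = 2P₁ → 10P₁ + 2P₂ = 137.
Market 2: 4P₂ + 2P₁ = 183.
Eliminating P₂: 4×(1) − 2×(2) gives 36P₁ = 182, so P₁ = 91/18.
Back-substitute into (2): P₂ = (183 − 2×91/18) / 4 = 389/9.

P₁ = 91/18, P₂ = 389/9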